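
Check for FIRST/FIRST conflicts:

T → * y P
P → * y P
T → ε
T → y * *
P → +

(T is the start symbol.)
No FIRST/FIRST conflicts.

A FIRST/FIRST conflict occurs when two productions N → α and N → β for the same non-terminal have FIRST(α) ∩ FIRST(β) ≠ ∅ (with ε ∈ FIRST of a nullable right-hand side, so two nullable alternatives also conflict).

Productions for T:
  T → * y P: FIRST = { '*' }
  T → ε: FIRST = { ε }
  T → y * *: FIRST = { 'y' }
Productions for P:
  P → * y P: FIRST = { '*' }
  P → +: FIRST = { '+' }

All alternatives of each non-terminal have pairwise disjoint FIRST sets.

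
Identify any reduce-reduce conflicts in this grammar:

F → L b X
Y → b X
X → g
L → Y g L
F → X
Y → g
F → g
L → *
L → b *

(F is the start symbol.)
Yes — I7: [F → g .] vs [X → g .]

A reduce-reduce conflict occurs when an LR(0) state has two complete items [A → α .] and [B → β .] — both call for a reduction, and with no lookahead the parser cannot choose between them.

Augment with F' → F and build the canonical LR(0) collection (I0 = CLOSURE({[F' → . F]}), then GOTO on every symbol after a dot until no new states appear). It has 16 states:
  I0: { [F → . L b X], [F → . X], [F → . g], [F' → . F], [L → . *], [L → . Y g L], [L → . b *], [X → . g], [Y → . b X], [Y → . g] }  — shift
  I1: { [L → * .] }  — reduce
  I2: { [F' → F .] }  — accept
  I3: { [F → L . b X] }  — shift
  I4: { [F → X .] }  — reduce
  I5: { [L → Y . g L] }  — shift
  I6: { [L → b . *], [X → . g], [Y → b . X] }  — shift
  I7: { [F → g .], [X → g .], [Y → g .] }  — 3 reduces
  I8: { [L → b * .] }  — reduce
  I9: { [Y → b X .] }  — reduce
  I10: { [X → g .] }  — reduce
  I11: { [L → . *], [L → . Y g L], [L → . b *], [L → Y g . L], [Y → . b X], [Y → . g] }  — shift
  I12: { [L → Y g L .] }  — reduce
  I13: { [Y → g .] }  — reduce
  I14: { [F → L b . X], [X → . g] }  — shift
  I15: { [F → L b X .] }  — reduce

I7 contains complete items [F → g .], [X → g .], [Y → g .] — reduce-reduce conflict.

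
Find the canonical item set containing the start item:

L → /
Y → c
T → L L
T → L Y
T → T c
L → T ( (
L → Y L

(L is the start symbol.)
First, augment the grammar with L' → L
I₀ = CLOSURE({ [L' → . L] }):
  [L' → . L] has the dot before L: add [L → . /], [L → . T ( (], [L → . Y L]
  [L → . T ( (] has the dot before T: add [T → . L L], [T → . L Y], [T → . T c]
  [L → . Y L] has the dot before Y: add [Y → . c]
No further items can be added.

I₀ = { [L → . /], [L → . T ( (], [L → . Y L], [L' → . L], [T → . L L], [T → . L Y], [T → . T c], [Y → . c] }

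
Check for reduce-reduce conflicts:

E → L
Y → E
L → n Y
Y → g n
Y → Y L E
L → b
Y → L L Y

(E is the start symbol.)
Augment with E' → E and build the canonical LR(0) collection (I0 = CLOSURE({[E' → . E]}), then GOTO on every symbol after a dot until no new states appear). It has 14 states:
  I0: { [E → . L], [E' → . E], [L → . b], [L → . n Y] }  — shift
  I1: { [E' → E .] }  — accept
  I2: { [E → L .] }  — reduce
  I3: { [L → b .] }  — reduce
  I4: { [E → . L], [L → . b], [L → . n Y], [L → n . Y], [Y → . E], [Y → . L L Y], [Y → . Y L E], [Y → . g n] }  — shift
  I5: { [Y → E .] }  — reduce
  I6: { [E → L .], [L → . b], [L → . n Y], [Y → L . L Y] }  — shift, reduce
  I7: { [L → . b], [L → . n Y], [L → n Y .], [Y → Y . L E] }  — shift, reduce
  I8: { [Y → g . n] }  — shift
  I9: { [Y → g n .] }  — reduce
  I10: { [E → . L], [L → . b], [L → . n Y], [Y → Y L . E] }  — shift
  I11: { [Y → Y L E .] }  — reduce
  I12: { [E → . L], [L → . b], [L → . n Y], [Y → . E], [Y → . L L Y], [Y → . Y L E], [Y → . g n], [Y → L L . Y] }  — shift
  I13: { [L → . b], [L → . n Y], [Y → L L Y .], [Y → Y . L E] }  — shift, reduce

No state contains more than one complete item.

Answer: No reduce-reduce conflicts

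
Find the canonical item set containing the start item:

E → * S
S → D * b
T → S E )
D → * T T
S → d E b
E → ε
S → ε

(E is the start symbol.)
First, augment the grammar with E' → E
I₀ = CLOSURE({ [E' → . E] }):
  [E' → . E] has the dot before E: add [E → . * S], [E → .]
No further items can be added.

I₀ = { [E → . * S], [E → .], [E' → . E] }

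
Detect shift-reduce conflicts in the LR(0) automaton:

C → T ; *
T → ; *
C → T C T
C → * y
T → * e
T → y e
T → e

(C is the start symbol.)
A shift-reduce conflict occurs when an LR(0) state has both:
  - a complete (reduce) item [A → α .] (dot at the end), and
  - a shift item [B → β . c γ] (dot before a terminal).

Augment with C' → C and build the canonical LR(0) collection (I0 = CLOSURE({[C' → . C]}), then GOTO on every symbol after a dot until no new states appear). It has 16 states:
  I0: { [C → . * y], [C → . T ; *], [C → . T C T], [C' → . C], [T → . * e], [T → . ; *], [T → . e], [T → . y e] }  — shift
  I1: { [C → * . y], [T → * . e] }  — shift
  I2: { [T → ; . *] }  — shift
  I3: { [C' → C .] }  — accept
  I4: { [C → . * y], [C → . T ; *], [C → . T C T], [C → T . ; *], [C → T . C T], [T → . * e], [T → . ; *], [T → . e], [T → . y e] }  — shift
  I5: { [T → e .] }  — reduce
  I6: { [T → y . e] }  — shift
  I7: { [T → y e .] }  — reduce
  I8: { [C → T ; . *], [T → ; . *] }  — shift
  I9: { [C → T C . T], [T → . * e], [T → . ; *], [T → . e], [T → . y e] }  — shift
  I10: { [T → * . e] }  — shift
  I11: { [C → T C T .] }  — reduce
  I12: { [T → * e .] }  — reduce
  I13: { [C → T ; * .], [T → ; * .] }  — 2 reduces
  I14: { [T → ; * .] }  — reduce
  I15: { [C → * y .] }  — reduce

No state contains both a complete item and a shift item.

Answer: No shift-reduce conflicts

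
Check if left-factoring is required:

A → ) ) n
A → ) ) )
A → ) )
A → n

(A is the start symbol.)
Left-factoring is needed when two productions for the same non-terminal
share a common prefix on the right-hand side.

Productions for A:
  A → ) ) n
  A → ) ) )
  A → ) )
  A → n

Found common prefix ') )' in productions for A

Answer: Yes, A has productions with common prefix ') )'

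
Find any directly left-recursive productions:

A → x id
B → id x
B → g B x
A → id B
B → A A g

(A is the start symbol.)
A → x id: starts with x
B → id x: starts with id
B → g B x: starts with g
A → id B: starts with id
B → A A g: starts with A

No direct left recursion found.

Answer: No direct left recursion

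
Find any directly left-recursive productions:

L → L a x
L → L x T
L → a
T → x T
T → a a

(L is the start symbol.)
Direct left recursion occurs when N → N α for some non-terminal N (the right-hand side begins with the left-hand side itself).

L → L a x: LEFT RECURSIVE (starts with L)
L → L x T: LEFT RECURSIVE (starts with L)
L → a: starts with a
T → x T: starts with x
T → a a: starts with a

The grammar has direct left recursion on: L.

Answer: Yes, L is left-recursive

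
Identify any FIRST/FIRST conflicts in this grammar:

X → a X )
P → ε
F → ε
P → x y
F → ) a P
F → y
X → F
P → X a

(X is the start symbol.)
No FIRST/FIRST conflicts.

A FIRST/FIRST conflict occurs when two productions N → α and N → β for the same non-terminal have FIRST(α) ∩ FIRST(β) ≠ ∅ (with ε ∈ FIRST of a nullable right-hand side, so two nullable alternatives also conflict).

FIRST sets of the non-terminals at (or reachable through a nullable prefix from) the front of some alternative:
  FIRST(F) = { ')', 'y', ε }
  FIRST(X) = { ')', 'a', 'y', ε }

Productions for X:
  X → a X ): FIRST = { 'a' }
  X → F: FIRST = { ')', 'y', ε }
Productions for P:
  P → ε: FIRST = { ε }
  P → x y: FIRST = { 'x' }
  P → X a: FIRST = { ')', 'a', 'y' }
Productions for F:
  F → ε: FIRST = { ε }
  F → ) a P: FIRST = { ')' }
  F → y: FIRST = { 'y' }

All alternatives of each non-terminal have pairwise disjoint FIRST sets.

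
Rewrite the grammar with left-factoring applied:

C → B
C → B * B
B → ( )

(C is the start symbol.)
C → B C'
C' → ε
C' → * B
B → ( )

Left-factoring transforms A → αβ₁ | αβ₂ into A → αA' and A' → β₁ | β₂
(α is the longest common prefix among the alternatives). Repeat until
no nonterminal has two alternatives with a common prefix.

Round 1: C has alternatives sharing prefix 'B'. Introduce C': C → B C'
  Add: C' → ε
  Add: C' → * B

No remaining common prefixes — done.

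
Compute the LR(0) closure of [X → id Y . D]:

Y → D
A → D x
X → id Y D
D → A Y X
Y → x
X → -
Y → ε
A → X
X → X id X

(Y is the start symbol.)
To compute CLOSURE, for each item [A → α.Bβ] where B is a non-terminal, add [B → .γ] for all productions B → γ; repeat for the newly added items until nothing changes.

Start with: [X → id Y . D]
  [X → id Y . D] has the dot before D: add [D → . A Y X]
  [D → . A Y X] has the dot before A: add [A → . D x], [A → . X]
  [A → . X] has the dot before X: add [X → . id Y D], [X → . -], [X → . X id X]
No further items can be added.

CLOSURE = { [A → . D x], [A → . X], [D → . A Y X], [X → . -], [X → . X id X], [X → . id Y D], [X → id Y . D] }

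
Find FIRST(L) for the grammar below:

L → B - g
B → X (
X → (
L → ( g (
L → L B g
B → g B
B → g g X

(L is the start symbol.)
{ '(', 'g' }

FIRST sets of the other non-terminals involved (by the same procedure, iterated to a fixed point):
  FIRST(B) = { '(', 'g' }

From L → B - g:
  - B is a non-terminal: add FIRST(B) \ {ε} = { '(', 'g' }
    B is not nullable, so stop
From L → ( g (:
  - '(' is a terminal: add '(' and stop
From L → L B g:
  - L is the symbol being defined: contributes nothing new
    L is not nullable, so stop

Collecting: FIRST(L) = { '(', 'g' }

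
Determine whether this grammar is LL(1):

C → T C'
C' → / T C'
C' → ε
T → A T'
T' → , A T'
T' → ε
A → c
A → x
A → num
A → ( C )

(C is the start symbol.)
A grammar is LL(1) if for each non-terminal N with multiple productions, the predict sets of those productions are pairwise disjoint, where PREDICT(N → α) = (FIRST(α) \ {ε}) ∪ (FOLLOW(N) if α ⇒* ε).

Relevant sets:
  FOLLOW(C') = { $, ')' }
  FOLLOW(T') = { $, ')', '/' }

For C':
  PREDICT(C' → '/' T C') = { '/' }
  PREDICT(C' → ε) = { $, ')' }
For T':
  PREDICT(T' → ',' A T') = { ',' }
  PREDICT(T' → ε) = { $, ')', '/' }
For A:
  PREDICT(A → c) = { 'c' }
  PREDICT(A → x) = { 'x' }
  PREDICT(A → num) = { 'num' }
  PREDICT(A → '(' C ')') = { '(' }
C, T have a single production, so nothing to check there.

All predict sets are disjoint. The grammar IS LL(1).

Answer: Yes, the grammar is LL(1).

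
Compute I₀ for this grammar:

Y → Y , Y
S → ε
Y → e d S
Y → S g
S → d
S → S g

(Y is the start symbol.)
First, augment the grammar with Y' → Y
I₀ = CLOSURE({ [Y' → . Y] }):
  [Y' → . Y] has the dot before Y: add [Y → . Y , Y], [Y → . e d S], [Y → . S g]
  [Y → . S g] has the dot before S: add [S → .], [S → . d], [S → . S g]
No further items can be added.

I₀ = { [S → . S g], [S → . d], [S → .], [Y → . S g], [Y → . Y , Y], [Y → . e d S], [Y' → . Y] }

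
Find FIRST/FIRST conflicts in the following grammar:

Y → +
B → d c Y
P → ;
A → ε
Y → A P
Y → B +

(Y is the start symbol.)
A FIRST/FIRST conflict occurs when two productions N → α and N → β for the same non-terminal have FIRST(α) ∩ FIRST(β) ≠ ∅ (with ε ∈ FIRST of a nullable right-hand side, so two nullable alternatives also conflict).

FIRST sets of the non-terminals at (or reachable through a nullable prefix from) the front of some alternative:
  FIRST(A) = { ε }
  FIRST(P) = { ';' }
  FIRST(B) = { 'd' }

Productions for Y:
  Y → +: FIRST = { '+' }
  Y → A P: FIRST = { ';' }
  Y → B +: FIRST = { 'd' }
B, P, A have only one production, so no FIRST/FIRST conflict is possible there.

All alternatives of each non-terminal have pairwise disjoint FIRST sets.

Answer: No FIRST/FIRST conflicts.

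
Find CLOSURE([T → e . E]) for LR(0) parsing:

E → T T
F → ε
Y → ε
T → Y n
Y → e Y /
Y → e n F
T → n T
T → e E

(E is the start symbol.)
To compute CLOSURE, for each item [A → α.Bβ] where B is a non-terminal, add [B → .γ] for all productions B → γ; repeat for the newly added items until nothing changes.

Start with: [T → e . E]
  [T → e . E] has the dot before E: add [E → . T T]
  [E → . T T] has the dot before T: add [T → . Y n], [T → . n T], [T → . e E]
  [T → . Y n] has the dot before Y: add [Y → .], [Y → . e Y /], [Y → . e n F]
No further items can be added.

CLOSURE = { [E → . T T], [T → . Y n], [T → . e E], [T → . n T], [T → e . E], [Y → . e Y /], [Y → . e n F], [Y → .] }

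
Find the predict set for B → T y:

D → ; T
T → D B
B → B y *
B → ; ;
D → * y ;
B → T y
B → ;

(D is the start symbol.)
{ '*', ';' }

PREDICT(B → T y) = (FIRST(RHS) \ {ε}) ∪ (FOLLOW(B) if ε ∈ FIRST(RHS), i.e. RHS ⇒* ε)
FIRST(T) = { '*', ';' }
FIRST(T y) = { '*', ';' }
ε ∉ FIRST(T y), so FOLLOW(B) is not added.
PREDICT(B → T y) = { '*', ';' }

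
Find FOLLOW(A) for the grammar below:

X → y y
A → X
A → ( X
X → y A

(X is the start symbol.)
{ $ }

To compute FOLLOW(A), find every occurrence of A on a right-hand side N → α A β: add FIRST(β) \ {ε}, and if β is empty or nullable also add FOLLOW(N). Iterate to a fixed point.

In X → y A: A is at the end, add FOLLOW(X)

The FOLLOW sets referred to above (computed the same way, to a fixed point):
  FOLLOW(X) = { $ }

Taking the union: FOLLOW(A) = { $ }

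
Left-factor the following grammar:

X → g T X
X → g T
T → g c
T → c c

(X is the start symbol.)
X → g T X'
X' → X
X' → ε
T → g c
T → c c

Left-factoring transforms A → αβ₁ | αβ₂ into A → αA' and A' → β₁ | β₂
(α is the longest common prefix among the alternatives). Repeat until
no nonterminal has two alternatives with a common prefix.

Round 1: X has alternatives sharing prefix 'g T'. Introduce X': X → g T X'
  Add: X' → X
  Add: X' → ε

No remaining common prefixes — done.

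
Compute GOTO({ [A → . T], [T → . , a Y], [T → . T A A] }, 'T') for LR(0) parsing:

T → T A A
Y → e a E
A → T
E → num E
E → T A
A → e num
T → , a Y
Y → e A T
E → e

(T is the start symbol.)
GOTO(I, 'T') = CLOSURE({ [A → αX.β] : [A → α.Xβ] ∈ I, X = 'T' })

Items with dot before 'T', with the dot advanced:
  [A → . T] → [A → T .]
  [T → . T A A] → [T → T . A A]
Closure of the advanced items:
  [T → T . A A] has the dot before A: add [A → . T], [A → . e num]
  [A → . T] has the dot before T: add [T → . T A A], [T → . , a Y]

GOTO = { [A → . T], [A → . e num], [A → T .], [T → . , a Y], [T → . T A A], [T → T . A A] }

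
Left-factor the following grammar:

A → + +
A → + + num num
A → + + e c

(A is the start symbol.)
Left-factoring transforms A → αβ₁ | αβ₂ into A → αA' and A' → β₁ | β₂
(α is the longest common prefix among the alternatives). Repeat until
no nonterminal has two alternatives with a common prefix.

Round 1: A has alternatives sharing prefix '+ +'. Introduce A': A → + + A'
  Add: A' → ε
  Add: A' → num num
  Add: A' → e c

No remaining common prefixes — done.

Resulting grammar:
A → + + A'
A' → ε
A' → num num
A' → e c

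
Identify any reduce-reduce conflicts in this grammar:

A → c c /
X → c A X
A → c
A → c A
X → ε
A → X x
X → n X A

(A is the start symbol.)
Augment with A' → A and build the canonical LR(0) collection (I0 = CLOSURE({[A' → . A]}), then GOTO on every symbol after a dot until no new states appear). It has 14 states:
  I0: { [A → . X x], [A → . c A], [A → . c c /], [A → . c], [A' → . A], [X → . c A X], [X → . n X A], [X → .] }  — shift, reduce
  I1: { [A' → A .] }  — accept
  I2: { [A → X . x] }  — shift
  I3: { [A → . X x], [A → . c A], [A → . c c /], [A → . c], [A → c . A], [A → c . c /], [A → c .], [X → . c A X], [X → . n X A], [X → .], [X → c . A X] }  — shift, 2 reduces
  I4: { [X → . c A X], [X → . n X A], [X → .], [X → n . X A] }  — shift, reduce
  I5: { [A → . X x], [A → . c A], [A → . c c /], [A → . c], [X → . c A X], [X → . n X A], [X → .], [X → n X . A] }  — shift, reduce
  I6: { [A → . X x], [A → . c A], [A → . c c /], [A → . c], [X → . c A X], [X → . n X A], [X → .], [X → c . A X] }  — shift, reduce
  I7: { [X → . c A X], [X → . n X A], [X → .], [X → c A . X] }  — shift, reduce
  I8: { [X → c A X .] }  — reduce
  I9: { [X → n X A .] }  — reduce
  I10: { [A → c A .], [X → . c A X], [X → . n X A], [X → .], [X → c A . X] }  — shift, 2 reduces
  I11: { [A → . X x], [A → . c A], [A → . c c /], [A → . c], [A → c . A], [A → c . c /], [A → c .], [A → c c . /], [X → . c A X], [X → . n X A], [X → .], [X → c . A X] }  — shift, 2 reduces
  I12: { [A → c c / .] }  — reduce
  I13: { [A → X x .] }  — reduce

I3 contains complete items [A → c .], [X → .] — reduce-reduce conflict.
I10 contains complete items [A → c A .], [X → .] — reduce-reduce conflict.
I11 contains complete items [A → c .], [X → .] — reduce-reduce conflict.

Answer: Yes — I3: [A → c .] vs [X → .]; I10: [A → c A .] vs [X → .]; I11: [A → c .] vs [X → .]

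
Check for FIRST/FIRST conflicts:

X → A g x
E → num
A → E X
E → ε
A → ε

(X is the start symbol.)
No FIRST/FIRST conflicts.

A FIRST/FIRST conflict occurs when two productions N → α and N → β for the same non-terminal have FIRST(α) ∩ FIRST(β) ≠ ∅ (with ε ∈ FIRST of a nullable right-hand side, so two nullable alternatives also conflict).

FIRST sets of the non-terminals at (or reachable through a nullable prefix from) the front of some alternative:
  FIRST(E) = { 'num', ε }
  FIRST(X) = { 'g', 'num' }

Productions for E:
  E → num: FIRST = { 'num' }
  E → ε: FIRST = { ε }
Productions for A:
  A → E X: FIRST = { 'g', 'num' }
  A → ε: FIRST = { ε }
X has only one production, so no FIRST/FIRST conflict is possible there.

All alternatives of each non-terminal have pairwise disjoint FIRST sets.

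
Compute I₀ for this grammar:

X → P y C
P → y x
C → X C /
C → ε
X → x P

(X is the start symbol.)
First, augment the grammar with X' → X
I₀ = CLOSURE({ [X' → . X] }):
  [X' → . X] has the dot before X: add [X → . P y C], [X → . x P]
  [X → . P y C] has the dot before P: add [P → . y x]
No further items can be added.

I₀ = { [P → . y x], [X → . P y C], [X → . x P], [X' → . X] }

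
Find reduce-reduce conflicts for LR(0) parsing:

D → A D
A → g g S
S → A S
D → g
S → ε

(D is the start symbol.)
No reduce-reduce conflicts

A reduce-reduce conflict occurs when an LR(0) state has two complete items [A → α .] and [B → β .] — both call for a reduction, and with no lookahead the parser cannot choose between them.

Augment with D' → D and build the canonical LR(0) collection (I0 = CLOSURE({[D' → . D]}), then GOTO on every symbol after a dot until no new states appear). It has 10 states:
  I0: { [A → . g g S], [D → . A D], [D → . g], [D' → . D] }  — shift
  I1: { [A → . g g S], [D → . A D], [D → . g], [D → A . D] }  — shift
  I2: { [D' → D .] }  — accept
  I3: { [A → g . g S], [D → g .] }  — shift, reduce
  I4: { [A → . g g S], [A → g g . S], [S → . A S], [S → .] }  — shift, reduce
  I5: { [A → . g g S], [S → . A S], [S → .], [S → A . S] }  — shift, reduce
  I6: { [A → g g S .] }  — reduce
  I7: { [A → g . g S] }  — shift
  I8: { [S → A S .] }  — reduce
  I9: { [D → A D .] }  — reduce

No state contains more than one complete item.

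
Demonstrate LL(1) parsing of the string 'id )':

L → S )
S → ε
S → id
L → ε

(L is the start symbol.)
Stack is shown with the top on the left.

Stack   Input   Action
----------------------
L $     id ) $  output L → S )
S ) $   id ) $  output S → id
id ) $  id ) $  match 'id'
) $     ) $     match ')'
$       $       accept

The string is accepted.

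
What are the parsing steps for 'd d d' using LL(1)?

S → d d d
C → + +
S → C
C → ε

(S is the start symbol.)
LL(1) parsing maintains a stack (initially the start symbol over $) and the input. At each step: if the stack top is a terminal, match it against the current input token; if it is a non-terminal N, replace it with the RHS of M[N, lookahead] (the unique production whose predict set contains the lookahead).

Stack is shown with the top on the left.

Stack    Input    Action
------------------------
S $      d d d $  output S → d d d
d d d $  d d d $  match 'd'
d d $    d d $    match 'd'
d $      d $      match 'd'
$        $        accept

The string is accepted.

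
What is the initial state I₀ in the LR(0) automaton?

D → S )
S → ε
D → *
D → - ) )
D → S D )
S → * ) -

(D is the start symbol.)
{ [D → . *], [D → . - ) )], [D → . S )], [D → . S D )], [D' → . D], [S → . * ) -], [S → .] }

First, augment the grammar with D' → D
I₀ = CLOSURE({ [D' → . D] }):
  [D' → . D] has the dot before D: add [D → . S )], [D → . *], [D → . - ) )], [D → . S D )]
  [D → . S )] has the dot before S: add [S → .], [S → . * ) -]
No further items can be added.

I₀ = { [D → . *], [D → . - ) )], [D → . S )], [D → . S D )], [D' → . D], [S → . * ) -], [S → .] }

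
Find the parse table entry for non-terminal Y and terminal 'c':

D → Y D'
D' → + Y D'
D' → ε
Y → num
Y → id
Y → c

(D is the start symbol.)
Y → c

To find M[Y, 'c'], we find productions for Y where 'c' is in the predict set (PREDICT(N → α) = (FIRST(α) \ {ε}) ∪ (FOLLOW(N) if α ⇒* ε)).

Y → num: PREDICT = { 'num' }
Y → id: PREDICT = { 'id' }
Y → c: PREDICT = { 'c' }
  'c' is in predict set, so this production goes in M[Y, 'c']

M[Y, 'c'] = Y → c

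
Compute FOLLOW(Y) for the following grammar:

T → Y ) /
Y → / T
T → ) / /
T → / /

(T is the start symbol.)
{ ')' }

To compute FOLLOW(Y), find every occurrence of Y on a right-hand side N → α Y β: add FIRST(β) \ {ε}, and if β is empty or nullable also add FOLLOW(N). Iterate to a fixed point.

In T → Y ) /: Y is followed by ')' '/', add FIRST(')' '/') \ {ε} = { ')' }

Taking the union: FOLLOW(Y) = { ')' }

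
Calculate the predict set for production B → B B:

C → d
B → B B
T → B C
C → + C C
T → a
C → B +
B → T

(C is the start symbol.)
{ 'a' }

PREDICT(B → B B) = (FIRST(RHS) \ {ε}) ∪ (FOLLOW(B) if ε ∈ FIRST(RHS), i.e. RHS ⇒* ε)
FIRST(B) = { 'a' }
FIRST(B B) = { 'a' }
ε ∉ FIRST(B B), so FOLLOW(B) is not added.
PREDICT(B → B B) = { 'a' }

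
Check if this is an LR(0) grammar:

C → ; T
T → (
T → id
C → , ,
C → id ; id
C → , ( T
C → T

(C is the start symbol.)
No. Shift-reduce conflict between [T → id .] and [C → id . ; id]

A grammar is LR(0) if no state in the canonical LR(0) collection has:
  - both a shift item (dot before a terminal) and a complete item (shift-reduce conflict), or
  - two or more complete items (reduce-reduce conflict; the accept item [C' → C .] counts as a complete item here).

Augment with C' → C and build the canonical LR(0) collection (I0 = CLOSURE({[C' → . C]}), then GOTO on every symbol after a dot until no new states appear). It has 14 states:
  I0: { [C → . , ( T], [C → . , ,], [C → . ; T], [C → . T], [C → . id ; id], [C' → . C], [T → . (], [T → . id] }  — shift
  I1: { [T → ( .] }  — reduce
  I2: { [C → , . ( T], [C → , . ,] }  — shift
  I3: { [C → ; . T], [T → . (], [T → . id] }  — shift
  I4: { [C' → C .] }  — accept
  I5: { [C → T .] }  — reduce
  I6: { [C → id . ; id], [T → id .] }  — shift, reduce
  I7: { [C → id ; . id] }  — shift
  I8: { [C → id ; id .] }  — reduce
  I9: { [C → ; T .] }  — reduce
  I10: { [T → id .] }  — reduce
  I11: { [C → , ( . T], [T → . (], [T → . id] }  — shift
  I12: { [C → , , .] }  — reduce
  I13: { [C → , ( T .] }  — reduce

Conflict in state I6:
  Shift-reduce conflict between [T → id .] and [C → id . ; id]
So the grammar is NOT LR(0).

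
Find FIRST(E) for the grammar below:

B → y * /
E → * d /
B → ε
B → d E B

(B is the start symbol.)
To compute FIRST(E), examine every production with E on the left-hand side, reading each right-hand side left to right until a non-nullable symbol is reached.

From E → * d /:
  - '*' is a terminal: add '*' and stop

Collecting: FIRST(E) = { '*' }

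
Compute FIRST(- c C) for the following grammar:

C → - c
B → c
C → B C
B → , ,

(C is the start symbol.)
To compute FIRST(- c C), process the symbols left to right:
Symbol - is a terminal. Add '-' and stop.
FIRST(- c C) = { '-' }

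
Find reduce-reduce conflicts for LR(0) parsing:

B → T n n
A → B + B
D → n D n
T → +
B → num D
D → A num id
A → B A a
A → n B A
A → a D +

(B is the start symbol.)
No reduce-reduce conflicts

A reduce-reduce conflict occurs when an LR(0) state has two complete items [A → α .] and [B → β .] — both call for a reduction, and with no lookahead the parser cannot choose between them.

Augment with B' → B and build the canonical LR(0) collection (I0 = CLOSURE({[B' → . B]}), then GOTO on every symbol after a dot until no new states appear). It has 27 states:
  I0: { [B → . T n n], [B → . num D], [B' → . B], [T → . +] }  — shift
  I1: { [T → + .] }  — reduce
  I2: { [B' → B .] }  — accept
  I3: { [B → T . n n] }  — shift
  I4: { [A → . B + B], [A → . B A a], [A → . a D +], [A → . n B A], [B → . T n n], [B → . num D], [B → num . D], [D → . A num id], [D → . n D n], [T → . +] }  — shift
  I5: { [D → A . num id] }  — shift
  I6: { [A → . B + B], [A → . B A a], [A → . a D +], [A → . n B A], [A → B . + B], [A → B . A a], [B → . T n n], [B → . num D], [T → . +] }  — shift
  I7: { [B → num D .] }  — reduce
  I8: { [A → . B + B], [A → . B A a], [A → . a D +], [A → . n B A], [A → a . D +], [B → . T n n], [B → . num D], [D → . A num id], [D → . n D n], [T → . +] }  — shift
  I9: { [A → . B + B], [A → . B A a], [A → . a D +], [A → . n B A], [A → n . B A], [B → . T n n], [B → . num D], [D → . A num id], [D → . n D n], [D → n . D n], [T → . +] }  — shift
  I10: { [A → . B + B], [A → . B A a], [A → . a D +], [A → . n B A], [A → B . + B], [A → B . A a], [A → n B . A], [B → . T n n], [B → . num D], [T → . +] }  — shift
  I11: { [D → n D . n] }  — shift
  I12: { [D → n D n .] }  — reduce
  I13: { [A → B + . B], [B → . T n n], [B → . num D], [T → + .], [T → . +] }  — shift, reduce
  I14: { [A → B A . a], [A → n B A .] }  — shift, reduce
  I15: { [A → n . B A], [B → . T n n], [B → . num D], [T → . +] }  — shift
  I16: { [A → . B + B], [A → . B A a], [A → . a D +], [A → . n B A], [A → n B . A], [B → . T n n], [B → . num D], [T → . +] }  — shift
  I17: { [A → n B A .] }  — reduce
  I18: { [A → B A a .] }  — reduce
  I19: { [A → B + B .] }  — reduce
  I20: { [A → a D . +] }  — shift
  I21: { [A → a D + .] }  — reduce
  I22: { [A → B A . a] }  — shift
  I23: { [D → A num . id] }  — shift
  I24: { [D → A num id .] }  — reduce
  I25: { [B → T n . n] }  — shift
  I26: { [B → T n n .] }  — reduce

No state contains more than one complete item.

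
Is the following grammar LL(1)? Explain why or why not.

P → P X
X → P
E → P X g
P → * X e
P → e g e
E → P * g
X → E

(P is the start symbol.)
No. Predict set conflict for P: { '*' }

A grammar is LL(1) if for each non-terminal N with multiple productions, the predict sets of those productions are pairwise disjoint, where PREDICT(N → α) = (FIRST(α) \ {ε}) ∪ (FOLLOW(N) if α ⇒* ε).

Relevant sets:
  FIRST(P) = { '*', 'e' }
  FIRST(E) = { '*', 'e' }

For P:
  PREDICT(P → P X) = { '*', 'e' }
  PREDICT(P → '*' X e) = { '*' }
  PREDICT(P → e g e) = { 'e' }
For X:
  PREDICT(X → P) = { '*', 'e' }
  PREDICT(X → E) = { '*', 'e' }
For E:
  PREDICT(E → P X g) = { '*', 'e' }
  PREDICT(E → P '*' g) = { '*', 'e' }

Conflict found: Predict set conflict for P: { '*' }
The grammar is NOT LL(1).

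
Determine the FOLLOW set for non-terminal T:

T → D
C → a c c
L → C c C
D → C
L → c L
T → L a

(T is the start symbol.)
{ $ }

To compute FOLLOW(T), find every occurrence of T on a right-hand side N → α T β: add FIRST(β) \ {ε}, and if β is empty or nullable also add FOLLOW(N). Iterate to a fixed point.

T is the start symbol, so $ ∈ FOLLOW(T).
T does not occur on any right-hand side.

Taking the union: FOLLOW(T) = { $ }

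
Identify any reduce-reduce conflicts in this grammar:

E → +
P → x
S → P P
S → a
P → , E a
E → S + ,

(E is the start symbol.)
No reduce-reduce conflicts

Augment with E' → E and build the canonical LR(0) collection (I0 = CLOSURE({[E' → . E]}), then GOTO on every symbol after a dot until no new states appear). It has 13 states:
  I0: { [E → . +], [E → . S + ,], [E' → . E], [P → . , E a], [P → . x], [S → . P P], [S → . a] }  — shift
  I1: { [E → + .] }  — reduce
  I2: { [E → . +], [E → . S + ,], [P → , . E a], [P → . , E a], [P → . x], [S → . P P], [S → . a] }  — shift
  I3: { [E' → E .] }  — accept
  I4: { [P → . , E a], [P → . x], [S → P . P] }  — shift
  I5: { [E → S . + ,] }  — shift
  I6: { [S → a .] }  — reduce
  I7: { [P → x .] }  — reduce
  I8: { [E → S + . ,] }  — shift
  I9: { [E → S + , .] }  — reduce
  I10: { [S → P P .] }  — reduce
  I11: { [P → , E . a] }  — shift
  I12: { [P → , E a .] }  — reduce

No state contains more than one complete item.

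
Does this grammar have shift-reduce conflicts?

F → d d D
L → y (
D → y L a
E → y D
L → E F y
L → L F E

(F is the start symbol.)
Augment with F' → F and build the canonical LR(0) collection (I0 = CLOSURE({[F' → . F]}), then GOTO on every symbol after a dot until no new states appear). It has 17 states:
  I0: { [F → . d d D], [F' → . F] }  — shift
  I1: { [F' → F .] }  — accept
  I2: { [F → d . d D] }  — shift
  I3: { [D → . y L a], [F → d d . D] }  — shift
  I4: { [F → d d D .] }  — reduce
  I5: { [D → y . L a], [E → . y D], [L → . E F y], [L → . L F E], [L → . y (] }  — shift
  I6: { [F → . d d D], [L → E . F y] }  — shift
  I7: { [D → y L . a], [F → . d d D], [L → L . F E] }  — shift
  I8: { [D → . y L a], [E → y . D], [L → y . (] }  — shift
  I9: { [L → y ( .] }  — reduce
  I10: { [E → y D .] }  — reduce
  I11: { [E → . y D], [L → L F . E] }  — shift
  I12: { [D → y L a .] }  — reduce
  I13: { [L → L F E .] }  — reduce
  I14: { [D → . y L a], [E → y . D] }  — shift
  I15: { [L → E F . y] }  — shift
  I16: { [L → E F y .] }  — reduce

No state contains both a complete item and a shift item.

Answer: No shift-reduce conflicts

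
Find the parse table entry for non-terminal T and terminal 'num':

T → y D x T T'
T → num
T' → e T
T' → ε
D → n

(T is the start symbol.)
To find M[T, 'num'], we find productions for T where 'num' is in the predict set (PREDICT(N → α) = (FIRST(α) \ {ε}) ∪ (FOLLOW(N) if α ⇒* ε)).

T → y D x T T': PREDICT = { 'y' }
T → num: PREDICT = { 'num' }
  'num' is in predict set, so this production goes in M[T, 'num']

M[T, 'num'] = T → num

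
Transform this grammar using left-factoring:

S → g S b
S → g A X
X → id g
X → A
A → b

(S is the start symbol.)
Left-factoring transforms A → αβ₁ | αβ₂ into A → αA' and A' → β₁ | β₂
(α is the longest common prefix among the alternatives). Repeat until
no nonterminal has two alternatives with a common prefix.

Round 1: S has alternatives sharing prefix 'g'. Introduce S': S → g S'
  Add: S' → S b
  Add: S' → A X

No remaining common prefixes — done.

Resulting grammar:
S → g S'
S' → S b
S' → A X
X → id g
X → A
A → b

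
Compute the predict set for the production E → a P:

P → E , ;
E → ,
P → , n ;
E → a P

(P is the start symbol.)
PREDICT(E → a P) = (FIRST(RHS) \ {ε}) ∪ (FOLLOW(E) if ε ∈ FIRST(RHS), i.e. RHS ⇒* ε)
FIRST(a P) = { 'a' }
ε ∉ FIRST(a P), so FOLLOW(E) is not added.
PREDICT(E → a P) = { 'a' }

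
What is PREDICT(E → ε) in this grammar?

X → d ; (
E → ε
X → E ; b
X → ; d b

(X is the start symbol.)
PREDICT(E → ε) = (FIRST(RHS) \ {ε}) ∪ (FOLLOW(E) if ε ∈ FIRST(RHS), i.e. RHS ⇒* ε)
The right-hand side is ε (FIRST(ε) = { ε }), so the predict set is FOLLOW(E) = { ';' }
PREDICT(E → ε) = { ';' }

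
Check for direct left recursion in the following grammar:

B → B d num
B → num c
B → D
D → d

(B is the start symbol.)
B → B d num: LEFT RECURSIVE (starts with B)
B → num c: starts with num
B → D: starts with D
D → d: starts with d

The grammar has direct left recursion on: B.

Answer: Yes, B is left-recursive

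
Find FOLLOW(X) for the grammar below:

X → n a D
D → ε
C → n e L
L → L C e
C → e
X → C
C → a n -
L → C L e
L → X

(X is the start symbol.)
X is the start symbol, so $ ∈ FOLLOW(X).
In L → X: X is at the end, add FOLLOW(L)

The FOLLOW sets referred to above (computed the same way, to a fixed point):
  FOLLOW(L) = { $, 'a', 'e', 'n' }

Taking the union: FOLLOW(X) = { $, 'a', 'e', 'n' }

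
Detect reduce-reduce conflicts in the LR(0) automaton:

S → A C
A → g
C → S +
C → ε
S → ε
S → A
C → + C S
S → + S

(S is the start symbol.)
Yes — I2: [C → .] vs [S → .]; I5: [C → .] vs [S → .]

A reduce-reduce conflict occurs when an LR(0) state has two complete items [A → α .] and [B → β .] — both call for a reduction, and with no lookahead the parser cannot choose between them.

Augment with S' → S and build the canonical LR(0) collection (I0 = CLOSURE({[S' → . S]}), then GOTO on every symbol after a dot until no new states appear). It has 13 states:
  I0: { [A → . g], [S → . + S], [S → . A C], [S → . A], [S → .], [S' → . S] }  — shift, reduce
  I1: { [A → . g], [S → + . S], [S → . + S], [S → . A C], [S → . A], [S → .] }  — shift, reduce
  I2: { [A → . g], [C → . + C S], [C → . S +], [C → .], [S → . + S], [S → . A C], [S → . A], [S → .], [S → A . C], [S → A .] }  — shift, 3 reduces
  I3: { [S' → S .] }  — accept
  I4: { [A → g .] }  — reduce
  I5: { [A → . g], [C → + . C S], [C → . + C S], [C → . S +], [C → .], [S → + . S], [S → . + S], [S → . A C], [S → . A], [S → .] }  — shift, 2 reduces
  I6: { [S → A C .] }  — reduce
  I7: { [C → S . +] }  — shift
  I8: { [C → S + .] }  — reduce
  I9: { [A → . g], [C → + C . S], [S → . + S], [S → . A C], [S → . A], [S → .] }  — shift, reduce
  I10: { [C → S . +], [S → + S .] }  — shift, reduce
  I11: { [C → + C S .] }  — reduce
  I12: { [S → + S .] }  — reduce

I2 contains complete items [C → .], [S → .], [S → A .] — reduce-reduce conflict.
I5 contains complete items [C → .], [S → .] — reduce-reduce conflict.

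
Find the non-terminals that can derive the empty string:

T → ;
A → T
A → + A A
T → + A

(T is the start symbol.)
There are no ε-productions, so no non-terminal can derive ε.
No non-terminals are nullable.

Answer: None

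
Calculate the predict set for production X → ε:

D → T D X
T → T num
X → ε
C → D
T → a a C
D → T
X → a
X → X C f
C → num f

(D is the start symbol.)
PREDICT(X → ε) = (FIRST(RHS) \ {ε}) ∪ (FOLLOW(X) if ε ∈ FIRST(RHS), i.e. RHS ⇒* ε)
The right-hand side is ε (FIRST(ε) = { ε }), so the predict set is FOLLOW(X) = { $, 'a', 'f', 'num' }
PREDICT(X → ε) = { $, 'a', 'f', 'num' }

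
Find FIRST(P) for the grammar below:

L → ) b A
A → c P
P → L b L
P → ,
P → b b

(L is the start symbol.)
To compute FIRST(P), examine every production with P on the left-hand side, reading each right-hand side left to right until a non-nullable symbol is reached.

FIRST sets of the other non-terminals involved (by the same procedure, iterated to a fixed point):
  FIRST(L) = { ')' }

From P → L b L:
  - L is a non-terminal: add FIRST(L) \ {ε} = { ')' }
    L is not nullable, so stop
From P → ,:
  - ',' is a terminal: add ',' and stop
From P → b b:
  - b is a terminal: add 'b' and stop

Collecting: FIRST(P) = { ')', ',', 'b' }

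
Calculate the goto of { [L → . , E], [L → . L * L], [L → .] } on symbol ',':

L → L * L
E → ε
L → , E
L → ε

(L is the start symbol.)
{ [E → .], [L → , . E] }

GOTO(I, ',') = CLOSURE({ [A → αX.β] : [A → α.Xβ] ∈ I, X = ',' })

Items with dot before ',', with the dot advanced:
  [L → . , E] → [L → , . E]
Closure of the advanced items:
  [L → , . E] has the dot before E: add [E → .]

GOTO = { [E → .], [L → , . E] }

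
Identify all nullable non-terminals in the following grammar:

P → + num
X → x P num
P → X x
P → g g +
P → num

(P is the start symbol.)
There are no ε-productions, so no non-terminal can derive ε.
No non-terminals are nullable.

Answer: None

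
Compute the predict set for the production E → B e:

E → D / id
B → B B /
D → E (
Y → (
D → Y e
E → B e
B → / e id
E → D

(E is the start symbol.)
{ '/' }

PREDICT(E → B e) = (FIRST(RHS) \ {ε}) ∪ (FOLLOW(E) if ε ∈ FIRST(RHS), i.e. RHS ⇒* ε)
FIRST(B) = { '/' }
FIRST(B e) = { '/' }
ε ∉ FIRST(B e), so FOLLOW(E) is not added.
PREDICT(E → B e) = { '/' }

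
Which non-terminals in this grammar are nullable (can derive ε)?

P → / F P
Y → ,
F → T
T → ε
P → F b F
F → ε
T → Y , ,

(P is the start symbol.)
{ 'F', 'T' }

A non-terminal is nullable if it can derive ε (the empty string): either it has an ε-production, or it has a production whose right-hand side consists entirely of nullable non-terminals.

ε-productions: T → ε, F → ε
So T, F are immediately nullable.
No further non-terminal can be added: every production for the remaining non-terminals contains a terminal or a non-nullable non-terminal.
Nullable = { 'F', 'T' }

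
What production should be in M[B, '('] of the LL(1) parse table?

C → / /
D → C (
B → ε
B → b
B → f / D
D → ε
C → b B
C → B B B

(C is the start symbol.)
To find M[B, '('], we find productions for B where '(' is in the predict set (PREDICT(N → α) = (FIRST(α) \ {ε}) ∪ (FOLLOW(N) if α ⇒* ε)).

Relevant sets:
  FOLLOW(B) = { $, '(', 'b', 'f' }

B → ε: PREDICT = { $, '(', 'b', 'f' }
  '(' is in predict set, so this production goes in M[B, '(']
B → b: PREDICT = { 'b' }
B → f / D: PREDICT = { 'f' }

M[B, '('] = B → ε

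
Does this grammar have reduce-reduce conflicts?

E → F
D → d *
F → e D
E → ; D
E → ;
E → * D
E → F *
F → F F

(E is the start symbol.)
No reduce-reduce conflicts

A reduce-reduce conflict occurs when an LR(0) state has two complete items [A → α .] and [B → β .] — both call for a reduction, and with no lookahead the parser cannot choose between them.

Augment with E' → E and build the canonical LR(0) collection (I0 = CLOSURE({[E' → . E]}), then GOTO on every symbol after a dot until no new states appear). It has 13 states:
  I0: { [E → . * D], [E → . ; D], [E → . ;], [E → . F *], [E → . F], [E' → . E], [F → . F F], [F → . e D] }  — shift
  I1: { [D → . d *], [E → * . D] }  — shift
  I2: { [D → . d *], [E → ; . D], [E → ; .] }  — shift, reduce
  I3: { [E' → E .] }  — accept
  I4: { [E → F . *], [E → F .], [F → . F F], [F → . e D], [F → F . F] }  — shift, reduce
  I5: { [D → . d *], [F → e . D] }  — shift
  I6: { [F → e D .] }  — reduce
  I7: { [D → d . *] }  — shift
  I8: { [D → d * .] }  — reduce
  I9: { [E → F * .] }  — reduce
  I10: { [F → . F F], [F → . e D], [F → F . F], [F → F F .] }  — shift, reduce
  I11: { [E → ; D .] }  — reduce
  I12: { [E → * D .] }  — reduce

No state contains more than one complete item.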